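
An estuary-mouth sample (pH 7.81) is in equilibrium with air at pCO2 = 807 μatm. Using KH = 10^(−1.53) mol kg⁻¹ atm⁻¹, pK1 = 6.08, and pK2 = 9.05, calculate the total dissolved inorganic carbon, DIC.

[CO2*] = KH · pCO2 = 10^(−1.53) × 807×10^-6 = 2.382×10^-5 mol/kg
α₀ = 1/(1 + K1/[H⁺] + K1K2/[H⁺]²) = 1/(1 + 10^+1.73 + 10^+0.49) = 0.01730
DIC = [CO2*]/α₀ = 2.382×10^-5 / 0.01730 = 1.38 mmol/kg

DIC = 1.38 mmol/kg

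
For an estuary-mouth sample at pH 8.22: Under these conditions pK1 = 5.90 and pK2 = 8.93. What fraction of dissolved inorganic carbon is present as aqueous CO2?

α₀ = 0.00399

α₀ = 1 / (1 + K1/[H⁺] + K1K2/[H⁺]²) = 1 / (1 + 10^+2.32 + 10^+1.61)
   = 1 / (1 + 208.93 + 40.738) = 1/250.67 = 0.003989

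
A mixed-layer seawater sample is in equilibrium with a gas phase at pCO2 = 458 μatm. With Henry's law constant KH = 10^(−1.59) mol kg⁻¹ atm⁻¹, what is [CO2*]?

KH = 10^(−1.59) = 2.570×10^-2 mol kg⁻¹ atm⁻¹
[CO2*] = KH · pCO2 = 2.570×10^-2 × 458×10^-6 atm = 1.18×10^-5 mol/kg

[CO2*] = 11.8 μmol/kg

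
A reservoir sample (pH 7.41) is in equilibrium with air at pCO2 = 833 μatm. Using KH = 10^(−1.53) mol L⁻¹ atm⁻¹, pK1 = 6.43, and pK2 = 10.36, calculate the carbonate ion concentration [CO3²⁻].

[CO2*] = KH · pCO2 = 10^(−1.53) × 833×10^-6 = 2.458×10^-5 mol/L
α₀ = 1/(1 + K1/[H⁺] + K1K2/[H⁺]²) = 1/(1 + 10^+0.98 + 10^-1.97) = 0.09469
DIC = [CO2*]/α₀ = 2.458×10^-5 / 0.09469 = 0.2596 mmol/L
[CO3²⁻] = α₂·DIC; α₂ = 0.001015, so [CO3²⁻] = 0.001015 × 0.2596 = 0.000263 mmol/L = 0.263 μmol/L

[CO3²⁻] = 0.263 μmol/L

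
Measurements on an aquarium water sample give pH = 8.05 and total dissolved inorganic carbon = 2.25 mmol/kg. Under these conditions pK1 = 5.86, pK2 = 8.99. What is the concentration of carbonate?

[CO3²⁻] = 0.230 mmol/kg

α₂ = 1 / (1 + [H⁺]/K2 + [H⁺]²/(K1K2)) = 1 / (1 + 10^+0.94 + 10^-1.25)
   = 1 / (1 + 8.7096 + 0.056234) = 1/9.7659 = 0.1024
[CO3²⁻] = α₂ × DIC = 0.1024 × 2.25 = 0.230 mmol/kg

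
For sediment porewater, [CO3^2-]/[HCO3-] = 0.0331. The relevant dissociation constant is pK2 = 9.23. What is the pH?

From K2 = [H⁺][CO3^2-]/[HCO3-]:  pH = pK2 + log₁₀([CO3^2-]/[HCO3-])
log₁₀(0.0331) = -1.480
pH = 9.23 + (-1.480) = 7.75

pH = 7.75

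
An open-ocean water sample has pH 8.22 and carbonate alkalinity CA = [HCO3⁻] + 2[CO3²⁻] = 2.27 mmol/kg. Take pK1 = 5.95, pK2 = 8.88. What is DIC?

CA = [HCO3⁻] + 2[CO3²⁻] = (α₁ + 2α₂)·DIC
At pH 8.22: [H⁺]/K1 = 10^-2.27 = 0.0053703, K2/[H⁺] = 10^-0.66 = 0.21878
α₁ = 1/(1 + 0.0053703 + 0.21878) = 1/1.2241 = 0.8169; α₂ = α₁·K2/[H⁺] = 0.1787
α₁ + 2α₂ = 1.1743
DIC = CA / (α₁ + 2α₂) = 2.27 / 1.1743 = 1.93 mmol/kg

DIC = 1.93 mmol/kg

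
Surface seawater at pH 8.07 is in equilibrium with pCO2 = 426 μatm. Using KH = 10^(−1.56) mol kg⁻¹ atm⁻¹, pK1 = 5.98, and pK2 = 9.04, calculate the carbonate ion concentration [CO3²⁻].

[CO3²⁻] = 0.155 mmol/kg

[CO2*] = KH · pCO2 = 10^(−1.56) × 426×10^-6 = 1.173×10^-5 mol/kg
α₀ = 1/(1 + K1/[H⁺] + K1K2/[H⁺]²) = 1/(1 + 10^+2.09 + 10^+1.12) = 0.007288
DIC = [CO2*]/α₀ = 1.173×10^-5 / 0.007288 = 1.610 mmol/kg
[CO3²⁻] = α₂·DIC; α₂ = 0.09608, so [CO3²⁻] = 0.09608 × 1.610 = 0.155 mmol/kg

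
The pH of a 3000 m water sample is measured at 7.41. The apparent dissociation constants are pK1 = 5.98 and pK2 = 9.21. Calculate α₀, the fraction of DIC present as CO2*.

α₀ = 1 / (1 + K1/[H⁺] + K1K2/[H⁺]²) = 1 / (1 + 10^+1.43 + 10^-0.37)
   = 1 / (1 + 26.915 + 0.42658) = 1/28.342 = 0.03528

α₀ = 0.0353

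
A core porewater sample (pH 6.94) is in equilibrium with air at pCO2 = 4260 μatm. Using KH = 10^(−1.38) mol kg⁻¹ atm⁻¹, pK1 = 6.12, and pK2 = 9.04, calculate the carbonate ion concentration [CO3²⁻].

[CO2*] = KH · pCO2 = 10^(−1.38) × 4260×10^-6 = 1.776×10^-4 mol/kg
α₀ = 1/(1 + K1/[H⁺] + K1K2/[H⁺]²) = 1/(1 + 10^+0.82 + 10^-1.28) = 0.1306
DIC = [CO2*]/α₀ = 1.776×10^-4 / 0.1306 = 1.360 mmol/kg
[CO3²⁻] = α₂·DIC; α₂ = 0.006852, so [CO3²⁻] = 0.006852 × 1.360 = 0.00932 mmol/kg = 9.32 μmol/kg

[CO3²⁻] = 9.32 μmol/kg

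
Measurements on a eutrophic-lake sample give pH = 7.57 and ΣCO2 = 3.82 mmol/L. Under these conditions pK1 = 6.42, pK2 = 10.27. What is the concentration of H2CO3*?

α₀ = 1 / (1 + K1/[H⁺] + K1K2/[H⁺]²) = 1 / (1 + 10^+1.15 + 10^-1.55)
   = 1 / (1 + 14.125 + 0.028184) = 1/15.154 = 0.06599
[CO2*] = α₀ × DIC = 0.06599 × 3.82 = 0.252 mmol/L

[CO2*] = 0.252 mmol/L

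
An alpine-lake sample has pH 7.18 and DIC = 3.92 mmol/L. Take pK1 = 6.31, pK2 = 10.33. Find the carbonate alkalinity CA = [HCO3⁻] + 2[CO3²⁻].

CA = [HCO3⁻] + 2[CO3²⁻] = (α₁ + 2α₂)·DIC
At pH 7.18: [H⁺]/K1 = 10^-0.87 = 0.13490, K2/[H⁺] = 10^-3.15 = 0.00070795
α₁ = 1/(1 + 0.13490 + 0.00070795) = 1/1.1356 = 0.8806; α₂ = α₁·K2/[H⁺] = 0.0006234
α₁ + 2α₂ = 0.8818
CA = 0.8818 × 3.92 = 3.46 mmol/L

CA = 3.46 mmol/L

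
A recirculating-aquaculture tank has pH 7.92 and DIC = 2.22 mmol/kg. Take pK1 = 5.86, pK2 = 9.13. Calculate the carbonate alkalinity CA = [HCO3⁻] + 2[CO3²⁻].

CA = [HCO3⁻] + 2[CO3²⁻] = (α₁ + 2α₂)·DIC
At pH 7.92: [H⁺]/K1 = 10^-2.06 = 0.0087096, K2/[H⁺] = 10^-1.21 = 0.061660
α₁ = 1/(1 + 0.0087096 + 0.061660) = 1/1.0704 = 0.9343; α₂ = α₁·K2/[H⁺] = 0.05761
α₁ + 2α₂ = 1.0495
CA = 1.0495 × 2.22 = 2.33 mmol/kg

CA = 2.33 mmol/kg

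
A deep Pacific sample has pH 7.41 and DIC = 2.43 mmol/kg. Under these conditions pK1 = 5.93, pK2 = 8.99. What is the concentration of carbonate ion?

[CO3²⁻] = 0.0603 mmol/kg

α₂ = 1 / (1 + [H⁺]/K2 + [H⁺]²/(K1K2)) = 1 / (1 + 10^+1.58 + 10^+0.10)
   = 1 / (1 + 38.019 + 1.2589) = 1/40.278 = 0.02483
[CO3²⁻] = α₂ × DIC = 0.02483 × 2.43 = 0.0603 mmol/kg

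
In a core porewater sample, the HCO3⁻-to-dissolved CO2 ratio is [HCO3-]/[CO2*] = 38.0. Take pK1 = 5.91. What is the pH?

From K1 = [H⁺][HCO3-]/[CO2*]:  pH = pK1 + log₁₀([HCO3-]/[CO2*])
log₁₀(38.0) = +1.580
pH = 5.91 + (+1.580) = 7.49

pH = 7.49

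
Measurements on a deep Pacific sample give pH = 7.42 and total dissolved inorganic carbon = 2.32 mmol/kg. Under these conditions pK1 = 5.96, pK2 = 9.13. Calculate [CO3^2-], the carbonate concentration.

[CO3²⁻] = 0.0429 mmol/kg

α₂ = 1 / (1 + [H⁺]/K2 + [H⁺]²/(K1K2)) = 1 / (1 + 10^+1.71 + 10^+0.25)
   = 1 / (1 + 51.286 + 1.7783) = 1/54.064 = 0.01850
[CO3²⁻] = α₂ × DIC = 0.01850 × 2.32 = 0.0429 mmol/kg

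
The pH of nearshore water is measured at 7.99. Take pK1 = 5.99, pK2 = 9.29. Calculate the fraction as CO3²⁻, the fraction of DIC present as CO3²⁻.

α₂ = 0.0473

α₂ = 1 / (1 + [H⁺]/K2 + [H⁺]²/(K1K2)) = 1 / (1 + 10^+1.30 + 10^-0.70)
   = 1 / (1 + 19.953 + 0.19953) = 1/21.152 = 0.04728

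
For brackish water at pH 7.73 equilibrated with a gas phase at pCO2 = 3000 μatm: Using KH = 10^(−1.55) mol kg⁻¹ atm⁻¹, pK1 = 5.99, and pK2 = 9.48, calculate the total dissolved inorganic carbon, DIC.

DIC = 4.81 mmol/kg

[CO2*] = KH · pCO2 = 10^(−1.55) × 3000×10^-6 = 8.455×10^-5 mol/kg
α₀ = 1/(1 + K1/[H⁺] + K1K2/[H⁺]²) = 1/(1 + 10^+1.74 + 10^-0.01) = 0.01757
DIC = [CO2*]/α₀ = 8.455×10^-5 / 0.01757 = 4.81 mmol/kg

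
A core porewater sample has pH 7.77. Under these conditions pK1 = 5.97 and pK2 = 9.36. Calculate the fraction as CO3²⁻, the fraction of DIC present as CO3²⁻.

α₂ = 0.0247

α₂ = 1 / (1 + [H⁺]/K2 + [H⁺]²/(K1K2)) = 1 / (1 + 10^+1.59 + 10^-0.21)
   = 1 / (1 + 38.905 + 0.61660) = 1/40.521 = 0.02468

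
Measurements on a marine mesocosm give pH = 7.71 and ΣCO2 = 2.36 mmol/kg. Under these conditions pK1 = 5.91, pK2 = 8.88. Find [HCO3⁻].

[HCO3⁻] = 2.18 mmol/kg

α₁ = 1 / (1 + [H⁺]/K1 + K2/[H⁺]) = 1 / (1 + 10^-1.80 + 10^-1.17)
   = 1 / (1 + 0.015849 + 0.067608) = 1/1.0835 = 0.9230
[HCO3⁻] = α₁ × DIC = 0.9230 × 2.36 = 2.18 mmol/kg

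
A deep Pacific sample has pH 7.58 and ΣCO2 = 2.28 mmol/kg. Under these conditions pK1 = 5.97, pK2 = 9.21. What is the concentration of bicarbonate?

α₁ = 1 / (1 + [H⁺]/K1 + K2/[H⁺]) = 1 / (1 + 10^-1.61 + 10^-1.63)
   = 1 / (1 + 0.024547 + 0.023442) = 1/1.0480 = 0.9542
[HCO3⁻] = α₁ × DIC = 0.9542 × 2.28 = 2.18 mmol/kg

[HCO3⁻] = 2.18 mmol/kg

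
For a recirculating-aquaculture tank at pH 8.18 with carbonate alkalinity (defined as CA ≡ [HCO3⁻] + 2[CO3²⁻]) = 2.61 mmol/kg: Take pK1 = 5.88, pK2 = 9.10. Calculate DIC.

CA = [HCO3⁻] + 2[CO3²⁻] = (α₁ + 2α₂)·DIC
At pH 8.18: [H⁺]/K1 = 10^-2.30 = 0.0050119, K2/[H⁺] = 10^-0.92 = 0.12023
α₁ = 1/(1 + 0.0050119 + 0.12023) = 1/1.1252 = 0.8887; α₂ = α₁·K2/[H⁺] = 0.1068
α₁ + 2α₂ = 1.1024
DIC = CA / (α₁ + 2α₂) = 2.61 / 1.1024 = 2.37 mmol/kg

DIC = 2.37 mmol/kg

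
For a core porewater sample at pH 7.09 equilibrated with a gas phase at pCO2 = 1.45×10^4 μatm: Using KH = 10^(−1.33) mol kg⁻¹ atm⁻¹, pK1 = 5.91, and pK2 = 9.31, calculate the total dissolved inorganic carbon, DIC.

[CO2*] = KH · pCO2 = 10^(−1.33) × 1.45×10^4×10^-6 = 6.782×10^-4 mol/kg
α₀ = 1/(1 + K1/[H⁺] + K1K2/[H⁺]²) = 1/(1 + 10^+1.18 + 10^-1.04) = 0.06163
DIC = [CO2*]/α₀ = 6.782×10^-4 / 0.06163 = 11.0 mmol/kg

DIC = 11.0 mmol/kg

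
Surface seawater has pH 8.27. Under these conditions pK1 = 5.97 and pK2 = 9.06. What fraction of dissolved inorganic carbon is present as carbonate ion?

α₂ = 1 / (1 + [H⁺]/K2 + [H⁺]²/(K1K2)) = 1 / (1 + 10^+0.79 + 10^-1.51)
   = 1 / (1 + 6.1660 + 0.030903) = 1/7.1969 = 0.1389

α₂ = 0.139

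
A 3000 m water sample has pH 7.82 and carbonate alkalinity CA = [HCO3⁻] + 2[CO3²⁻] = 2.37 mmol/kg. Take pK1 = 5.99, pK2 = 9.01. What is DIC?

DIC = 2.27 mmol/kg

CA = [HCO3⁻] + 2[CO3²⁻] = (α₁ + 2α₂)·DIC
At pH 7.82: [H⁺]/K1 = 10^-1.83 = 0.014791, K2/[H⁺] = 10^-1.19 = 0.064565
α₁ = 1/(1 + 0.014791 + 0.064565) = 1/1.0794 = 0.9265; α₂ = α₁·K2/[H⁺] = 0.05982
α₁ + 2α₂ = 1.0461
DIC = CA / (α₁ + 2α₂) = 2.37 / 1.0461 = 2.27 mmol/kg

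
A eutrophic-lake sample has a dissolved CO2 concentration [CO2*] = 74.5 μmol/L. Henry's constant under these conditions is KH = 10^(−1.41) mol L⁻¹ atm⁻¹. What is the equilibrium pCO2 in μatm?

pCO2 = 1910 μatm

KH = 10^(−1.41) = 3.890×10^-2 mol L⁻¹ atm⁻¹
pCO2 = [CO2*]/KH = 74.5×10^-6 / 3.890×10^-2 = 1.91×10^-3 atm = 1910 μatm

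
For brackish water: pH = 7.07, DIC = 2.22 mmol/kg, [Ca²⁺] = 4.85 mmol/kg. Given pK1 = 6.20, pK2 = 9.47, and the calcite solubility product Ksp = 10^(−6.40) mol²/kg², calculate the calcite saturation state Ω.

α₂ = 1 / (1 + [H⁺]/K2 + [H⁺]²/(K1K2)) = 1 / (1 + 10^+2.40 + 10^+1.53)
   = 1 / (1 + 251.19 + 33.884) = 1/286.07 = 0.003496
[CO3²⁻] = α₂ × DIC = 0.003496 × 2.22 = 0.007760 mmol/kg = 7.760 μmol/kg
Ksp = 10^(−6.40) = 3.981×10^-7
Ω = [Ca²⁺][CO3²⁻]/Ksp = (4.85×10^-3)(7.760×10^-6) / 3.981×10^-7 = 0.0945

Ω = 0.0945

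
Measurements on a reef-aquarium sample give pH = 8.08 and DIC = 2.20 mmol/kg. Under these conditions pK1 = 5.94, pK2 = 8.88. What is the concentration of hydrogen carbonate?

[HCO3⁻] = 1.89 mmol/kg

α₁ = 1 / (1 + [H⁺]/K1 + K2/[H⁺]) = 1 / (1 + 10^-2.14 + 10^-0.80)
   = 1 / (1 + 0.0072444 + 0.15849) = 1/1.1657 = 0.8578
[HCO3⁻] = α₁ × DIC = 0.8578 × 2.20 = 1.89 mmol/kg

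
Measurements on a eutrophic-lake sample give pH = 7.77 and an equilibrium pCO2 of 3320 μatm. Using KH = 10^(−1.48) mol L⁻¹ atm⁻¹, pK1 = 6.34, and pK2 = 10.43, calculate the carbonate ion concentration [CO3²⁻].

[CO3²⁻] = 6.47 μmol/L

[CO2*] = KH · pCO2 = 10^(−1.48) × 3320×10^-6 = 1.099×10^-4 mol/L
α₀ = 1/(1 + K1/[H⁺] + K1K2/[H⁺]²) = 1/(1 + 10^+1.43 + 10^-1.23) = 0.03575
DIC = [CO2*]/α₀ = 1.099×10^-4 / 0.03575 = 3.075 mmol/L
[CO3²⁻] = α₂·DIC; α₂ = 0.002105, so [CO3²⁻] = 0.002105 × 3.075 = 0.00647 mmol/L = 6.47 μmol/L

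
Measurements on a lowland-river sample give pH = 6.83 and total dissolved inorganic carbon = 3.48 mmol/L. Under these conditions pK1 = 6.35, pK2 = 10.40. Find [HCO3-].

α₁ = 1 / (1 + [H⁺]/K1 + K2/[H⁺]) = 1 / (1 + 10^-0.48 + 10^-3.57)
   = 1 / (1 + 0.33113 + 0.00026915) = 1/1.3314 = 0.7511
[HCO3⁻] = α₁ × DIC = 0.7511 × 3.48 = 2.61 mmol/L

[HCO3⁻] = 2.61 mmol/L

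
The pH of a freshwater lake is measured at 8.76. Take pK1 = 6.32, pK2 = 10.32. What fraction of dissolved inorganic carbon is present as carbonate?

α₂ = 1 / (1 + [H⁺]/K2 + [H⁺]²/(K1K2)) = 1 / (1 + 10^+1.56 + 10^-0.88)
   = 1 / (1 + 36.308 + 0.13183) = 1/37.440 = 0.02671

α₂ = 0.0267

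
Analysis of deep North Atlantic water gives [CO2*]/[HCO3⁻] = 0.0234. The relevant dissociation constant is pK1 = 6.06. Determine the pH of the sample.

pH = 7.69

From K1 = [H⁺][HCO3⁻]/[CO2*]:  pH = pK1 − log₁₀([CO2*]/[HCO3⁻])
log₁₀(0.0234) = -1.631
pH = 6.06 − (-1.631) = 7.69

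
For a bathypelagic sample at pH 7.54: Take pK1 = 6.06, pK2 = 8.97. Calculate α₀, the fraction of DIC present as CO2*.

α₀ = 0.0309

α₀ = 1 / (1 + K1/[H⁺] + K1K2/[H⁺]²) = 1 / (1 + 10^+1.48 + 10^+0.05)
   = 1 / (1 + 30.200 + 1.1220) = 1/32.322 = 0.03094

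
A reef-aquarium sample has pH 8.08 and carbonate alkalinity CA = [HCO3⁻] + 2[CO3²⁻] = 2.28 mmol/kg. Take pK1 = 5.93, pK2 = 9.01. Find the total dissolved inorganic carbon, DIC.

DIC = 2.08 mmol/kg

CA = [HCO3⁻] + 2[CO3²⁻] = (α₁ + 2α₂)·DIC
At pH 8.08: [H⁺]/K1 = 10^-2.15 = 0.0070795, K2/[H⁺] = 10^-0.93 = 0.11749
α₁ = 1/(1 + 0.0070795 + 0.11749) = 1/1.1246 = 0.8892; α₂ = α₁·K2/[H⁺] = 0.1045
α₁ + 2α₂ = 1.0982
DIC = CA / (α₁ + 2α₂) = 2.28 / 1.0982 = 2.08 mmol/kg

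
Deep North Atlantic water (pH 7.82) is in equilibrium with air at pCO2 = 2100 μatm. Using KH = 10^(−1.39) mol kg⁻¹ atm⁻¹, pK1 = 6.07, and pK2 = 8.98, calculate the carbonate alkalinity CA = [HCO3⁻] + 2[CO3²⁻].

[CO2*] = KH · pCO2 = 10^(−1.39) × 2100×10^-6 = 8.555×10^-5 mol/kg
α₀ = 1/(1 + K1/[H⁺] + K1K2/[H⁺]²) = 1/(1 + 10^+1.75 + 10^+0.59) = 0.01636
DIC = [CO2*]/α₀ = 8.555×10^-5 / 0.01636 = 5.229 mmol/kg
CA = (α₁ + 2α₂)·DIC = (0.9200 + 2×0.06365) × 5.229 = 5.48 mmol/kg

CA = 5.48 mmol/kg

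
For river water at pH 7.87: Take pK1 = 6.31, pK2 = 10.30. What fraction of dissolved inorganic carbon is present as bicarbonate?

α₁ = 1 / (1 + [H⁺]/K1 + K2/[H⁺]) = 1 / (1 + 10^-1.56 + 10^-2.43)
   = 1 / (1 + 0.027542 + 0.0037154) = 1/1.0313 = 0.9697

α₁ = 0.970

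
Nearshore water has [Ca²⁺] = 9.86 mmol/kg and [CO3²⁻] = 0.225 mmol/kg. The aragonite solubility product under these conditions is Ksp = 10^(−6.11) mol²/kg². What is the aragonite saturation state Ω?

Ω = 2.86

Ksp = 10^(−6.11) = 7.762×10^-7
Ω = [Ca²⁺][CO3²⁻]/Ksp = (9.86×10^-3)(0.225×10^-3) / 7.762×10^-7 = 2.86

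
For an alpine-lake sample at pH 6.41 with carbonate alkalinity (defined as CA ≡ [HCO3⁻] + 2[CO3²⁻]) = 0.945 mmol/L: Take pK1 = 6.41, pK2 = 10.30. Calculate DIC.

DIC = 1.89 mmol/L

CA = [HCO3⁻] + 2[CO3²⁻] = (α₁ + 2α₂)·DIC
At pH 6.41: [H⁺]/K1 = 10^0.00 = 1.0000, K2/[H⁺] = 10^-3.89 = 0.00012882
α₁ = 1/(1 + 1.0000 + 0.00012882) = 1/2.0001 = 0.5000; α₂ = α₁·K2/[H⁺] = 6.441×10^-5
α₁ + 2α₂ = 0.5001
DIC = CA / (α₁ + 2α₂) = 0.945 / 0.5001 = 1.89 mmol/L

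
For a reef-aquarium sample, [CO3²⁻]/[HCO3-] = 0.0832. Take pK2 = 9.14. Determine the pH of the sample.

pH = 8.06

From K2 = [H⁺][CO3²⁻]/[HCO3-]:  pH = pK2 + log₁₀([CO3²⁻]/[HCO3-])
log₁₀(0.0832) = -1.080
pH = 9.14 + (-1.080) = 8.06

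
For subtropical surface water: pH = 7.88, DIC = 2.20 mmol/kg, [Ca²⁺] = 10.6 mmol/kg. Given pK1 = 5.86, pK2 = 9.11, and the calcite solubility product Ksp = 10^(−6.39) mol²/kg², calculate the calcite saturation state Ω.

α₂ = 1 / (1 + [H⁺]/K2 + [H⁺]²/(K1K2)) = 1 / (1 + 10^+1.23 + 10^-0.79)
   = 1 / (1 + 16.982 + 0.16218) = 1/18.145 = 0.05511
[CO3²⁻] = α₂ × DIC = 0.05511 × 2.20 = 0.1212 mmol/kg
Ksp = 10^(−6.39) = 4.074×10^-7
Ω = [Ca²⁺][CO3²⁻]/Ksp = (10.6×10^-3)(1.212×10^-4) / 4.074×10^-7 = 3.15

Ω = 3.15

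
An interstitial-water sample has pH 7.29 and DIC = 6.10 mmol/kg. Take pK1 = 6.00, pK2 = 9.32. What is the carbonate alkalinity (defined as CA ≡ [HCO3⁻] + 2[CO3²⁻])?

CA = 5.86 mmol/kg

CA = [HCO3⁻] + 2[CO3²⁻] = (α₁ + 2α₂)·DIC
At pH 7.29: [H⁺]/K1 = 10^-1.29 = 0.051286, K2/[H⁺] = 10^-2.03 = 0.0093325
α₁ = 1/(1 + 0.051286 + 0.0093325) = 1/1.0606 = 0.9428; α₂ = α₁·K2/[H⁺] = 0.008799
α₁ + 2α₂ = 0.9604
CA = 0.9604 × 6.10 = 5.86 mmol/kg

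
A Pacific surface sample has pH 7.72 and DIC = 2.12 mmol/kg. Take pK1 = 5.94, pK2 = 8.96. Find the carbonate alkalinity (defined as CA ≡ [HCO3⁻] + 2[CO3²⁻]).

CA = [HCO3⁻] + 2[CO3²⁻] = (α₁ + 2α₂)·DIC
At pH 7.72: [H⁺]/K1 = 10^-1.78 = 0.016596, K2/[H⁺] = 10^-1.24 = 0.057544
α₁ = 1/(1 + 0.016596 + 0.057544) = 1/1.0741 = 0.9310; α₂ = α₁·K2/[H⁺] = 0.05357
α₁ + 2α₂ = 1.0381
CA = 1.0381 × 2.12 = 2.20 mmol/kg

CA = 2.20 mmol/kg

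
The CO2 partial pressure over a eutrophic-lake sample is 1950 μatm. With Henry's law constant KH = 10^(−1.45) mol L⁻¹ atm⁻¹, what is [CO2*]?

[CO2*] = 69.2 μmol/L

KH = 10^(−1.45) = 3.548×10^-2 mol L⁻¹ atm⁻¹
[CO2*] = KH · pCO2 = 3.548×10^-2 × 1950×10^-6 atm = 6.92×10^-5 mol/L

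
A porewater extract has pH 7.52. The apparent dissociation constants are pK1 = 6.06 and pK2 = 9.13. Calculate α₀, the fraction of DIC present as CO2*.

α₀ = 0.0327

α₀ = 1 / (1 + K1/[H⁺] + K1K2/[H⁺]²) = 1 / (1 + 10^+1.46 + 10^-0.15)
   = 1 / (1 + 28.840 + 0.70795) = 1/30.548 = 0.03274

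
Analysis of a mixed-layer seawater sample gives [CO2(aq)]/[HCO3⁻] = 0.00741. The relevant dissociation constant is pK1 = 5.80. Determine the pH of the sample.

From K1 = [H⁺][HCO3⁻]/[CO2(aq)]:  pH = pK1 − log₁₀([CO2(aq)]/[HCO3⁻])
log₁₀(0.00741) = -2.130
pH = 5.80 − (-2.130) = 7.93

pH = 7.93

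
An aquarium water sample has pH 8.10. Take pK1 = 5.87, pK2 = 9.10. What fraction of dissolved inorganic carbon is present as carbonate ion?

α₂ = 0.0904

α₂ = 1 / (1 + [H⁺]/K2 + [H⁺]²/(K1K2)) = 1 / (1 + 10^+1.00 + 10^-1.23)
   = 1 / (1 + 10.000 + 0.058884) = 1/11.059 = 0.09043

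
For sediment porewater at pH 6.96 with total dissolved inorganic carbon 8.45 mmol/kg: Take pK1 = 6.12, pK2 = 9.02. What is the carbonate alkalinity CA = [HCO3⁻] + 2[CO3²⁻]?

CA = 7.45 mmol/kg

CA = [HCO3⁻] + 2[CO3²⁻] = (α₁ + 2α₂)·DIC
At pH 6.96: [H⁺]/K1 = 10^-0.84 = 0.14454, K2/[H⁺] = 10^-2.06 = 0.0087096
α₁ = 1/(1 + 0.14454 + 0.0087096) = 1/1.1533 = 0.8671; α₂ = α₁·K2/[H⁺] = 0.007552
α₁ + 2α₂ = 0.8822
CA = 0.8822 × 8.45 = 7.45 mmol/kg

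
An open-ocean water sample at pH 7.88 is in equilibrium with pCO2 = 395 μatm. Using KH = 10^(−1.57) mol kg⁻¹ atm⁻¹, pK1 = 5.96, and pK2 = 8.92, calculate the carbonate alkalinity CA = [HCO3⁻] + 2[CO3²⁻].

[CO2*] = KH · pCO2 = 10^(−1.57) × 395×10^-6 = 1.063×10^-5 mol/kg
α₀ = 1/(1 + K1/[H⁺] + K1K2/[H⁺]²) = 1/(1 + 10^+1.92 + 10^+0.88) = 0.01090
DIC = [CO2*]/α₀ = 1.063×10^-5 / 0.01090 = 0.9756 mmol/kg
CA = (α₁ + 2α₂)·DIC = (0.9064 + 2×0.08267) × 0.9756 = 1.05 mmol/kg

CA = 1.05 mmol/kg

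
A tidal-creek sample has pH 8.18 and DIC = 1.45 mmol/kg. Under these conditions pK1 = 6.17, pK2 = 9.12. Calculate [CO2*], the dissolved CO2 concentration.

[CO2*] = 12.6 μmol/kg

α₀ = 1 / (1 + K1/[H⁺] + K1K2/[H⁺]²) = 1 / (1 + 10^+2.01 + 10^+1.07)
   = 1 / (1 + 102.33 + 11.749) = 1/115.08 = 0.008690
[CO2*] = α₀ × DIC = 0.008690 × 1.45 = 0.0126 mmol/kg = 12.6 μmol/kg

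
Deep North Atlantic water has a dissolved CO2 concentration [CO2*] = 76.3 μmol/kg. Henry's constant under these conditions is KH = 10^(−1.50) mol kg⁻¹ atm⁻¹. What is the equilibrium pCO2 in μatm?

pCO2 = 2410 μatm

KH = 10^(−1.50) = 3.162×10^-2 mol kg⁻¹ atm⁻¹
pCO2 = [CO2*]/KH = 76.3×10^-6 / 3.162×10^-2 = 2.41×10^-3 atm = 2410 μatm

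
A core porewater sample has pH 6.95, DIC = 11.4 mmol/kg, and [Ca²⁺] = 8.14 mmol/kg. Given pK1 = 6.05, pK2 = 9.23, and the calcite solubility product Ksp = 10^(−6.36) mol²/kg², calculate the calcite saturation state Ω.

α₂ = 1 / (1 + [H⁺]/K2 + [H⁺]²/(K1K2)) = 1 / (1 + 10^+2.28 + 10^+1.38)
   = 1 / (1 + 190.55 + 23.988) = 1/215.53 = 0.004640
[CO3²⁻] = α₂ × DIC = 0.004640 × 11.4 = 0.05289 mmol/kg
Ksp = 10^(−6.36) = 4.365×10^-7
Ω = [Ca²⁺][CO3²⁻]/Ksp = (8.14×10^-3)(5.289×10^-5) / 4.365×10^-7 = 0.986

Ω = 0.986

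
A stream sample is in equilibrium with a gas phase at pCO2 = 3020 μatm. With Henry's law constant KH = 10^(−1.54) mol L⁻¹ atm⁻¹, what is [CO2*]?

[CO2*] = 87.1 μmol/L

KH = 10^(−1.54) = 2.884×10^-2 mol L⁻¹ atm⁻¹
[CO2*] = KH · pCO2 = 2.884×10^-2 × 3020×10^-6 atm = 8.71×10^-5 mol/L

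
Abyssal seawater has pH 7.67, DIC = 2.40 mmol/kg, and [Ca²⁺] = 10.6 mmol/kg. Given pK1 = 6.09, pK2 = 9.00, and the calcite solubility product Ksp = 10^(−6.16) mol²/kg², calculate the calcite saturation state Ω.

α₂ = 1 / (1 + [H⁺]/K2 + [H⁺]²/(K1K2)) = 1 / (1 + 10^+1.33 + 10^-0.25)
   = 1 / (1 + 21.380 + 0.56234) = 1/22.942 = 0.04359
[CO3²⁻] = α₂ × DIC = 0.04359 × 2.40 = 0.1046 mmol/kg
Ksp = 10^(−6.16) = 6.918×10^-7
Ω = [Ca²⁺][CO3²⁻]/Ksp = (10.6×10^-3)(1.046×10^-4) / 6.918×10^-7 = 1.60

Ω = 1.60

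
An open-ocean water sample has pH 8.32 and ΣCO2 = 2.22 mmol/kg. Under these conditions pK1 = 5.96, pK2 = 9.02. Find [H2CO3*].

[CO2*] = 8.05 μmol/kg

α₀ = 1 / (1 + K1/[H⁺] + K1K2/[H⁺]²) = 1 / (1 + 10^+2.36 + 10^+1.66)
   = 1 / (1 + 229.09 + 45.709) = 1/275.80 = 0.003626
[CO2*] = α₀ × DIC = 0.003626 × 2.22 = 0.00805 mmol/kg = 8.05 μmol/kg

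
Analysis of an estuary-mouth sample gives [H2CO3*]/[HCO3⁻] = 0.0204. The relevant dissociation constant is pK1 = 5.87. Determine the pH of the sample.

From K1 = [H⁺][HCO3⁻]/[H2CO3*]:  pH = pK1 − log₁₀([H2CO3*]/[HCO3⁻])
log₁₀(0.0204) = -1.690
pH = 5.87 − (-1.690) = 7.56

pH = 7.56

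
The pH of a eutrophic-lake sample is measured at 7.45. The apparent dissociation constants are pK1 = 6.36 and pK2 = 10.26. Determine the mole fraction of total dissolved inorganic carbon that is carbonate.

α₂ = 0.00143

α₂ = 1 / (1 + [H⁺]/K2 + [H⁺]²/(K1K2)) = 1 / (1 + 10^+2.81 + 10^+1.72)
   = 1 / (1 + 645.65 + 52.481) = 1/699.13 = 0.001430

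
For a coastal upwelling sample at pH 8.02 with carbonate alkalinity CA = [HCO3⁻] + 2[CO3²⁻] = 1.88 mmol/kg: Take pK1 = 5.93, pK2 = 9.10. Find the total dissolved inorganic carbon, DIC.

CA = [HCO3⁻] + 2[CO3²⁻] = (α₁ + 2α₂)·DIC
At pH 8.02: [H⁺]/K1 = 10^-2.09 = 0.0081283, K2/[H⁺] = 10^-1.08 = 0.083176
α₁ = 1/(1 + 0.0081283 + 0.083176) = 1/1.0913 = 0.9163; α₂ = α₁·K2/[H⁺] = 0.07622
α₁ + 2α₂ = 1.0688
DIC = CA / (α₁ + 2α₂) = 1.88 / 1.0688 = 1.76 mmol/kg

DIC = 1.76 mmol/kg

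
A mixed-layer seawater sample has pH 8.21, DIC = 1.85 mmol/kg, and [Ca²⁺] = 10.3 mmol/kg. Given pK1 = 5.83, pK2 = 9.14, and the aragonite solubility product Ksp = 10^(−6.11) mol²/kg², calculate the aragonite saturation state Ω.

α₂ = 1 / (1 + [H⁺]/K2 + [H⁺]²/(K1K2)) = 1 / (1 + 10^+0.93 + 10^-1.45)
   = 1 / (1 + 8.5114 + 0.035481) = 1/9.5469 = 0.1047
[CO3²⁻] = α₂ × DIC = 0.1047 × 1.85 = 0.1938 mmol/kg
Ksp = 10^(−6.11) = 7.762×10^-7
Ω = [Ca²⁺][CO3²⁻]/Ksp = (10.3×10^-3)(1.938×10^-4) / 7.762×10^-7 = 2.57

Ω = 2.57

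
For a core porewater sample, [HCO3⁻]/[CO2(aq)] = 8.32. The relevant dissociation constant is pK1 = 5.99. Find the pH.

pH = 6.91

From K1 = [H⁺][HCO3⁻]/[CO2(aq)]:  pH = pK1 + log₁₀([HCO3⁻]/[CO2(aq)])
log₁₀(8.32) = +0.920
pH = 5.99 + (+0.920) = 6.91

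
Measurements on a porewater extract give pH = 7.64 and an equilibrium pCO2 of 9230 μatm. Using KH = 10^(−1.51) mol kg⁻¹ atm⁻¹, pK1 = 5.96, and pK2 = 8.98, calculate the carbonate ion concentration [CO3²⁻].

[CO2*] = KH · pCO2 = 10^(−1.51) × 9230×10^-6 = 2.852×10^-4 mol/kg
α₀ = 1/(1 + K1/[H⁺] + K1K2/[H⁺]²) = 1/(1 + 10^+1.68 + 10^+0.34) = 0.01959
DIC = [CO2*]/α₀ = 2.852×10^-4 / 0.01959 = 14.56 mmol/kg
[CO3²⁻] = α₂·DIC; α₂ = 0.04285, so [CO3²⁻] = 0.04285 × 14.56 = 0.624 mmol/kg

[CO3²⁻] = 0.624 mmol/kg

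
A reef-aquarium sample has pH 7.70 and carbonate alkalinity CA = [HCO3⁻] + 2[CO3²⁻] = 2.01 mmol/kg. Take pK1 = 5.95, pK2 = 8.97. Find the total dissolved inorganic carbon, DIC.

CA = [HCO3⁻] + 2[CO3²⁻] = (α₁ + 2α₂)·DIC
At pH 7.70: [H⁺]/K1 = 10^-1.75 = 0.017783, K2/[H⁺] = 10^-1.27 = 0.053703
α₁ = 1/(1 + 0.017783 + 0.053703) = 1/1.0715 = 0.9333; α₂ = α₁·K2/[H⁺] = 0.05012
α₁ + 2α₂ = 1.0335
DIC = CA / (α₁ + 2α₂) = 2.01 / 1.0335 = 1.94 mmol/kg

DIC = 1.94 mmol/kg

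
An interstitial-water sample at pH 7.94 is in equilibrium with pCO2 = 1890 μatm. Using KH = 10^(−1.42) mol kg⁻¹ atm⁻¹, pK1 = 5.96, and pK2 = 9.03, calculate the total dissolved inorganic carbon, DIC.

DIC = 7.49 mmol/kg

[CO2*] = KH · pCO2 = 10^(−1.42) × 1890×10^-6 = 7.186×10^-5 mol/kg
α₀ = 1/(1 + K1/[H⁺] + K1K2/[H⁺]²) = 1/(1 + 10^+1.98 + 10^+0.89) = 0.009591
DIC = [CO2*]/α₀ = 7.186×10^-5 / 0.009591 = 7.49 mmol/kg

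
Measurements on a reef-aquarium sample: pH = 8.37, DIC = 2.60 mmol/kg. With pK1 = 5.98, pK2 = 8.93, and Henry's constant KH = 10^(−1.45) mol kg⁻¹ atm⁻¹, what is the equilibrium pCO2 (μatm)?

pCO2 = 233 μatm

α₀ = 1 / (1 + K1/[H⁺] + K1K2/[H⁺]²) = 1 / (1 + 10^+2.39 + 10^+1.83)
   = 1 / (1 + 245.47 + 67.608) = 1/314.08 = 0.003184
[CO2*] = α₀ × DIC = 0.003184 × 2.60 = 0.008278 mmol/kg = 8.278 μmol/kg
pCO2 = [CO2*]/KH = 8.278×10^-6 / 3.548×10^-2 = 233 μatm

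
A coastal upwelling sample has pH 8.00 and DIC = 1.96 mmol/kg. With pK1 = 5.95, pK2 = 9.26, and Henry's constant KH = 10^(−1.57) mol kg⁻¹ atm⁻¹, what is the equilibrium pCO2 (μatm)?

α₀ = 1 / (1 + K1/[H⁺] + K1K2/[H⁺]²) = 1 / (1 + 10^+2.05 + 10^+0.79)
   = 1 / (1 + 112.20 + 6.1660) = 1/119.37 = 0.008377
[CO2*] = α₀ × DIC = 0.008377 × 1.96 = 0.01642 mmol/kg = 16.42 μmol/kg
pCO2 = [CO2*]/KH = 1.642×10^-5 / 2.692×10^-2 = 610 μatm

pCO2 = 610 μatm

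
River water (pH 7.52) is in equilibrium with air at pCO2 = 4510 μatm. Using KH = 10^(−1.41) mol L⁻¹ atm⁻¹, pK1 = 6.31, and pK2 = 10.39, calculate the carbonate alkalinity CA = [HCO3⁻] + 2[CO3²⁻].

[CO2*] = KH · pCO2 = 10^(−1.41) × 4510×10^-6 = 1.755×10^-4 mol/L
α₀ = 1/(1 + K1/[H⁺] + K1K2/[H⁺]²) = 1/(1 + 10^+1.21 + 10^-1.66) = 0.05800
DIC = [CO2*]/α₀ = 1.755×10^-4 / 0.05800 = 3.025 mmol/L
CA = (α₁ + 2α₂)·DIC = (0.9407 + 2×0.001269) × 3.025 = 2.85 mmol/L

CA = 2.85 mmol/L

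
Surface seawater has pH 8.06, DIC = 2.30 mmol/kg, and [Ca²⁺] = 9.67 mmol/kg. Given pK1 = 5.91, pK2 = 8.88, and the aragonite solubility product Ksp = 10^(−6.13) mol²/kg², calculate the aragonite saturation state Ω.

α₂ = 1 / (1 + [H⁺]/K2 + [H⁺]²/(K1K2)) = 1 / (1 + 10^+0.82 + 10^-1.33)
   = 1 / (1 + 6.6069 + 0.046774) = 1/7.6537 = 0.1307
[CO3²⁻] = α₂ × DIC = 0.1307 × 2.30 = 0.3005 mmol/kg
Ksp = 10^(−6.13) = 7.413×10^-7
Ω = [Ca²⁺][CO3²⁻]/Ksp = (9.67×10^-3)(3.005×10^-4) / 7.413×10^-7 = 3.92

Ω = 3.92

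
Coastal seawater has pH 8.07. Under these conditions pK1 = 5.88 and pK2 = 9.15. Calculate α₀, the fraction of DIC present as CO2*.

α₀ = 1 / (1 + K1/[H⁺] + K1K2/[H⁺]²) = 1 / (1 + 10^+2.19 + 10^+1.11)
   = 1 / (1 + 154.88 + 12.882) = 1/168.76 = 0.005925

α₀ = 0.00593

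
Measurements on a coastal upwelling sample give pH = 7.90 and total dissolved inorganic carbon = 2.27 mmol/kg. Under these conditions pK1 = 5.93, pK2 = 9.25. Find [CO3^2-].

α₂ = 1 / (1 + [H⁺]/K2 + [H⁺]²/(K1K2)) = 1 / (1 + 10^+1.35 + 10^-0.62)
   = 1 / (1 + 22.387 + 0.23988) = 1/23.627 = 0.04232
[CO3²⁻] = α₂ × DIC = 0.04232 × 2.27 = 0.0961 mmol/kg

[CO3²⁻] = 0.0961 mmol/kg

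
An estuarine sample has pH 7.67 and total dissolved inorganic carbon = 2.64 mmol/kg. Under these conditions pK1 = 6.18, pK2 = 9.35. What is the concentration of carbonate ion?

α₂ = 1 / (1 + [H⁺]/K2 + [H⁺]²/(K1K2)) = 1 / (1 + 10^+1.68 + 10^+0.19)
   = 1 / (1 + 47.863 + 1.5488) = 1/50.412 = 0.01984
[CO3²⁻] = α₂ × DIC = 0.01984 × 2.64 = 0.0524 mmol/kg

[CO3²⁻] = 0.0524 mmol/kg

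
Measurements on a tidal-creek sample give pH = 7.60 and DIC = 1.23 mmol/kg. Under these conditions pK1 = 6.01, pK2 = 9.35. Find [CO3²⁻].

α₂ = 1 / (1 + [H⁺]/K2 + [H⁺]²/(K1K2)) = 1 / (1 + 10^+1.75 + 10^+0.16)
   = 1 / (1 + 56.234 + 1.4454) = 1/58.680 = 0.01704
[CO3²⁻] = α₂ × DIC = 0.01704 × 1.23 = 0.0210 mmol/kg

[CO3²⁻] = 0.0210 mmol/kg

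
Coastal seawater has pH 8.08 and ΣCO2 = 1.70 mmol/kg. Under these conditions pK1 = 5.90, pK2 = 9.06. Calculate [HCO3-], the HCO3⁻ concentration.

α₁ = 1 / (1 + [H⁺]/K1 + K2/[H⁺]) = 1 / (1 + 10^-2.18 + 10^-0.98)
   = 1 / (1 + 0.0066069 + 0.10471) = 1/1.1113 = 0.8998
[HCO3⁻] = α₁ × DIC = 0.8998 × 1.70 = 1.53 mmol/kg

[HCO3⁻] = 1.53 mmol/kg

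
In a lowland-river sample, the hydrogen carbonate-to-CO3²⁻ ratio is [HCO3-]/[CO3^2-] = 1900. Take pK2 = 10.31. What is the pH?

pH = 7.03

From K2 = [H⁺][CO3^2-]/[HCO3-]:  pH = pK2 − log₁₀([HCO3-]/[CO3^2-])
log₁₀(1900) = +3.279
pH = 10.31 − (+3.279) = 7.03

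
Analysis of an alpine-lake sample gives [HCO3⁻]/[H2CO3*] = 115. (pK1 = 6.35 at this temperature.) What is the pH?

pH = 8.41

From K1 = [H⁺][HCO3⁻]/[H2CO3*]:  pH = pK1 + log₁₀([HCO3⁻]/[H2CO3*])
log₁₀(115) = +2.061
pH = 6.35 + (+2.061) = 8.41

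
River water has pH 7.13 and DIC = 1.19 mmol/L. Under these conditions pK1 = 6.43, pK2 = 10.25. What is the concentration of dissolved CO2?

α₀ = 1 / (1 + K1/[H⁺] + K1K2/[H⁺]²) = 1 / (1 + 10^+0.70 + 10^-2.42)
   = 1 / (1 + 5.0119 + 0.0038019) = 1/6.0157 = 0.1662
[CO2*] = α₀ × DIC = 0.1662 × 1.19 = 0.198 mmol/L

[CO2*] = 0.198 mmol/L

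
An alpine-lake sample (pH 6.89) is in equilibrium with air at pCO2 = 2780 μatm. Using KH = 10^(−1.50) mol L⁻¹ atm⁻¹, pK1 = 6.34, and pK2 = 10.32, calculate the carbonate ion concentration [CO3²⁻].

[CO3²⁻] = 0.116 μmol/L

[CO2*] = KH · pCO2 = 10^(−1.50) × 2780×10^-6 = 8.791×10^-5 mol/L
α₀ = 1/(1 + K1/[H⁺] + K1K2/[H⁺]²) = 1/(1 + 10^+0.55 + 10^-2.88) = 0.2198
DIC = [CO2*]/α₀ = 8.791×10^-5 / 0.2198 = 0.3999 mmol/L
[CO3²⁻] = α₂·DIC; α₂ = 0.0002898, so [CO3²⁻] = 0.0002898 × 0.3999 = 0.000116 mmol/L = 0.116 μmol/L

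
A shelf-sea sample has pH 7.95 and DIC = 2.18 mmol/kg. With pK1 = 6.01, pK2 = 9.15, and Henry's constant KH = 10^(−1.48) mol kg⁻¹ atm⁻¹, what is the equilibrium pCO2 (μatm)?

α₀ = 1 / (1 + K1/[H⁺] + K1K2/[H⁺]²) = 1 / (1 + 10^+1.94 + 10^+0.74)
   = 1 / (1 + 87.096 + 5.4954) = 1/93.592 = 0.01068
[CO2*] = α₀ × DIC = 0.01068 × 2.18 = 0.02329 mmol/kg
pCO2 = [CO2*]/KH = 2.329×10^-5 / 3.311×10^-2 = 703 μatm

pCO2 = 703 μatm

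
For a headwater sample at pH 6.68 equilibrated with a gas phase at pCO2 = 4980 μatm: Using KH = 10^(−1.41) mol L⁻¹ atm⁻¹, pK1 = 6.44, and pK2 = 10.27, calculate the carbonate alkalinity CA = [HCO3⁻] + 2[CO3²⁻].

CA = 0.337 mmol/L

[CO2*] = KH · pCO2 = 10^(−1.41) × 4980×10^-6 = 1.937×10^-4 mol/L
α₀ = 1/(1 + K1/[H⁺] + K1K2/[H⁺]²) = 1/(1 + 10^+0.24 + 10^-3.35) = 0.3652
DIC = [CO2*]/α₀ = 1.937×10^-4 / 0.3652 = 0.5305 mmol/L
CA = (α₁ + 2α₂)·DIC = (0.6346 + 2×0.0001631) × 0.5305 = 0.337 mmol/L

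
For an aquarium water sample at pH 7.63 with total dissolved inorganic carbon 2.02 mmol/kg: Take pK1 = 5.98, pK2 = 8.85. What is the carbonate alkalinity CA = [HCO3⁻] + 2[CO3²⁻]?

CA = [HCO3⁻] + 2[CO3²⁻] = (α₁ + 2α₂)·DIC
At pH 7.63: [H⁺]/K1 = 10^-1.65 = 0.022387, K2/[H⁺] = 10^-1.22 = 0.060256
α₁ = 1/(1 + 0.022387 + 0.060256) = 1/1.0826 = 0.9237; α₂ = α₁·K2/[H⁺] = 0.05566
α₁ + 2α₂ = 1.0350
CA = 1.0350 × 2.02 = 2.09 mmol/kg

CA = 2.09 mmol/kg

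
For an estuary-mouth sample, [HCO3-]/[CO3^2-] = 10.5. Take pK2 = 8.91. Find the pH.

From K2 = [H⁺][CO3^2-]/[HCO3-]:  pH = pK2 − log₁₀([HCO3-]/[CO3^2-])
log₁₀(10.5) = +1.021
pH = 8.91 − (+1.021) = 7.89

pH = 7.89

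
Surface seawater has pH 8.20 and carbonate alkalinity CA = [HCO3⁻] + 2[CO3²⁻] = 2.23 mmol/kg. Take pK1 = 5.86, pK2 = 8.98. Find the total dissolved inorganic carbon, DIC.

CA = [HCO3⁻] + 2[CO3²⁻] = (α₁ + 2α₂)·DIC
At pH 8.20: [H⁺]/K1 = 10^-2.34 = 0.0045709, K2/[H⁺] = 10^-0.78 = 0.16596
α₁ = 1/(1 + 0.0045709 + 0.16596) = 1/1.1705 = 0.8543; α₂ = α₁·K2/[H⁺] = 0.1418
α₁ + 2α₂ = 1.1379
DIC = CA / (α₁ + 2α₂) = 2.23 / 1.1379 = 1.96 mmol/kg

DIC = 1.96 mmol/kg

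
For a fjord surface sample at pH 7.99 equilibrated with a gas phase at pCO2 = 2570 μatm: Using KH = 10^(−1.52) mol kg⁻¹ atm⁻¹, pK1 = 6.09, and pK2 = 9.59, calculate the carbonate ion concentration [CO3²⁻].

[CO3²⁻] = 0.155 mmol/kg

[CO2*] = KH · pCO2 = 10^(−1.52) × 2570×10^-6 = 7.761×10^-5 mol/kg
α₀ = 1/(1 + K1/[H⁺] + K1K2/[H⁺]²) = 1/(1 + 10^+1.90 + 10^+0.30) = 0.01213
DIC = [CO2*]/α₀ = 7.761×10^-5 / 0.01213 = 6.397 mmol/kg
[CO3²⁻] = α₂·DIC; α₂ = 0.02421, so [CO3²⁻] = 0.02421 × 6.397 = 0.155 mmol/kg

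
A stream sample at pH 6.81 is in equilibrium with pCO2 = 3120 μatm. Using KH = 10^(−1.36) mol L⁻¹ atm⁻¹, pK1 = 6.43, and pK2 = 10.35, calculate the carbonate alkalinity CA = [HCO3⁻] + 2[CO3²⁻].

CA = 0.327 mmol/L

[CO2*] = KH · pCO2 = 10^(−1.36) × 3120×10^-6 = 1.362×10^-4 mol/L
α₀ = 1/(1 + K1/[H⁺] + K1K2/[H⁺]²) = 1/(1 + 10^+0.38 + 10^-3.16) = 0.2942
DIC = [CO2*]/α₀ = 1.362×10^-4 / 0.2942 = 0.4630 mmol/L
CA = (α₁ + 2α₂)·DIC = (0.7056 + 2×0.0002035) × 0.4630 = 0.327 mmol/L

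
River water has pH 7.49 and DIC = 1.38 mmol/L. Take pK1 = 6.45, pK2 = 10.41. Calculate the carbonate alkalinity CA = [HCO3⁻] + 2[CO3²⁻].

CA = 1.27 mmol/L

CA = [HCO3⁻] + 2[CO3²⁻] = (α₁ + 2α₂)·DIC
At pH 7.49: [H⁺]/K1 = 10^-1.04 = 0.091201, K2/[H⁺] = 10^-2.92 = 0.0012023
α₁ = 1/(1 + 0.091201 + 0.0012023) = 1/1.0924 = 0.9154; α₂ = α₁·K2/[H⁺] = 0.001101
α₁ + 2α₂ = 0.9176
CA = 0.9176 × 1.38 = 1.27 mmol/L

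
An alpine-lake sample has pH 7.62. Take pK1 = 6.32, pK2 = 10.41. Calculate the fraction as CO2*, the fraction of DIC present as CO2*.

α₀ = 1 / (1 + K1/[H⁺] + K1K2/[H⁺]²) = 1 / (1 + 10^+1.30 + 10^-1.49)
   = 1 / (1 + 19.953 + 0.032359) = 1/20.985 = 0.04765

α₀ = 0.0477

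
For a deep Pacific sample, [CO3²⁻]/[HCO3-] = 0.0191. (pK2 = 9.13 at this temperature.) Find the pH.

pH = 7.41

From K2 = [H⁺][CO3²⁻]/[HCO3-]:  pH = pK2 + log₁₀([CO3²⁻]/[HCO3-])
log₁₀(0.0191) = -1.719
pH = 9.13 + (-1.719) = 7.41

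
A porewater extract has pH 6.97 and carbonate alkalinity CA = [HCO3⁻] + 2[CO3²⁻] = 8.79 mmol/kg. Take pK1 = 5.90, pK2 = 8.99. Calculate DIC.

CA = [HCO3⁻] + 2[CO3²⁻] = (α₁ + 2α₂)·DIC
At pH 6.97: [H⁺]/K1 = 10^-1.07 = 0.085114, K2/[H⁺] = 10^-2.02 = 0.0095499
α₁ = 1/(1 + 0.085114 + 0.0095499) = 1/1.0947 = 0.9135; α₂ = α₁·K2/[H⁺] = 0.008724
α₁ + 2α₂ = 0.9310
DIC = CA / (α₁ + 2α₂) = 8.79 / 0.9310 = 9.44 mmol/kg

DIC = 9.44 mmol/kg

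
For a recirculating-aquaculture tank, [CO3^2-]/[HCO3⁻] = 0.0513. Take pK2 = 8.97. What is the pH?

From K2 = [H⁺][CO3^2-]/[HCO3⁻]:  pH = pK2 + log₁₀([CO3^2-]/[HCO3⁻])
log₁₀(0.0513) = -1.290
pH = 8.97 + (-1.290) = 7.68

pH = 7.68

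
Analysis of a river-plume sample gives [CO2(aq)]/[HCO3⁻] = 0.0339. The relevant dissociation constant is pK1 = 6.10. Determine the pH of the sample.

pH = 7.57

From K1 = [H⁺][HCO3⁻]/[CO2(aq)]:  pH = pK1 − log₁₀([CO2(aq)]/[HCO3⁻])
log₁₀(0.0339) = -1.470
pH = 6.10 − (-1.470) = 7.57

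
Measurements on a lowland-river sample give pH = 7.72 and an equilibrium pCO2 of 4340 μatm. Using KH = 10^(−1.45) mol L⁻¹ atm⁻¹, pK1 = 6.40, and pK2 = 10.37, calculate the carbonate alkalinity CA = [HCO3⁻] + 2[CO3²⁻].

[CO2*] = KH · pCO2 = 10^(−1.45) × 4340×10^-6 = 1.540×10^-4 mol/L
α₀ = 1/(1 + K1/[H⁺] + K1K2/[H⁺]²) = 1/(1 + 10^+1.32 + 10^-1.33) = 0.04558
DIC = [CO2*]/α₀ = 1.540×10^-4 / 0.04558 = 3.378 mmol/L
CA = (α₁ + 2α₂)·DIC = (0.9523 + 2×0.002132) × 3.378 = 3.23 mmol/L

CA = 3.23 mmol/L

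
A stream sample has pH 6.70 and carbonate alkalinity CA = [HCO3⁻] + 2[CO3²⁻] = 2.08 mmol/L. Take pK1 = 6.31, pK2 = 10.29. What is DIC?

DIC = 2.93 mmol/L

CA = [HCO3⁻] + 2[CO3²⁻] = (α₁ + 2α₂)·DIC
At pH 6.70: [H⁺]/K1 = 10^-0.39 = 0.40738, K2/[H⁺] = 10^-3.59 = 0.00025704
α₁ = 1/(1 + 0.40738 + 0.00025704) = 1/1.4076 = 0.7104; α₂ = α₁·K2/[H⁺] = 0.0001826
α₁ + 2α₂ = 0.7108
DIC = CA / (α₁ + 2α₂) = 2.08 / 0.7108 = 2.93 mmol/L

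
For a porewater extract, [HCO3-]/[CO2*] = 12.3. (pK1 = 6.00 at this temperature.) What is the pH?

pH = 7.09

From K1 = [H⁺][HCO3-]/[CO2*]:  pH = pK1 + log₁₀([HCO3-]/[CO2*])
log₁₀(12.3) = +1.090
pH = 6.00 + (+1.090) = 7.09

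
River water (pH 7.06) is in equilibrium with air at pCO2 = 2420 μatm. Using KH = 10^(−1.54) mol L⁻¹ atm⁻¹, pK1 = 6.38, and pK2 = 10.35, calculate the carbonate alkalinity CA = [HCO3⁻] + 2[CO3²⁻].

CA = 0.334 mmol/L

[CO2*] = KH · pCO2 = 10^(−1.54) × 2420×10^-6 = 6.979×10^-5 mol/L
α₀ = 1/(1 + K1/[H⁺] + K1K2/[H⁺]²) = 1/(1 + 10^+0.68 + 10^-2.61) = 0.1727
DIC = [CO2*]/α₀ = 6.979×10^-5 / 0.1727 = 0.4040 mmol/L
CA = (α₁ + 2α₂)·DIC = (0.8268 + 2×0.0004240) × 0.4040 = 0.334 mmol/L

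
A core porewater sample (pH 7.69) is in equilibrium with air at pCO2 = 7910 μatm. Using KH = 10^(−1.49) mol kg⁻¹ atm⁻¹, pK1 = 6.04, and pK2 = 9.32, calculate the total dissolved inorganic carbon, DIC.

DIC = 12.0 mmol/kg

[CO2*] = KH · pCO2 = 10^(−1.49) × 7910×10^-6 = 2.560×10^-4 mol/kg
α₀ = 1/(1 + K1/[H⁺] + K1K2/[H⁺]²) = 1/(1 + 10^+1.65 + 10^+0.02) = 0.02141
DIC = [CO2*]/α₀ = 2.560×10^-4 / 0.02141 = 12.0 mmol/kg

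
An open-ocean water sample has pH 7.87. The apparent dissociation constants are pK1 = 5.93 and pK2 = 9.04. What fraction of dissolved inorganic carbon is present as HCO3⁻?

α₁ = 1 / (1 + [H⁺]/K1 + K2/[H⁺]) = 1 / (1 + 10^-1.94 + 10^-1.17)
   = 1 / (1 + 0.011482 + 0.067608) = 1/1.0791 = 0.9267

α₁ = 0.927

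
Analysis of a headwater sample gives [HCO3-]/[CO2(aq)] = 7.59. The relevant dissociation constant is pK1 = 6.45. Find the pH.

From K1 = [H⁺][HCO3-]/[CO2(aq)]:  pH = pK1 + log₁₀([HCO3-]/[CO2(aq)])
log₁₀(7.59) = +0.880
pH = 6.45 + (+0.880) = 7.33

pH = 7.33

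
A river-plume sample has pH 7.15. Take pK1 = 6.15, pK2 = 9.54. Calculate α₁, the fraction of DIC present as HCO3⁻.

α₁ = 0.906

α₁ = 1 / (1 + [H⁺]/K1 + K2/[H⁺]) = 1 / (1 + 10^-1.00 + 10^-2.39)
   = 1 / (1 + 0.10000 + 0.0040738) = 1/1.1041 = 0.9057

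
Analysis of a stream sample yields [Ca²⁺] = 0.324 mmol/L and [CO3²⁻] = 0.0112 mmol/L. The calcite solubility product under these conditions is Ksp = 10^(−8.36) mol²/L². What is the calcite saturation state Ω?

Ω = 0.831

Ksp = 10^(−8.36) = 4.365×10^-9
Ω = [Ca²⁺][CO3²⁻]/Ksp = (0.324×10^-3)(0.0112×10^-3) / 4.365×10^-9 = 0.831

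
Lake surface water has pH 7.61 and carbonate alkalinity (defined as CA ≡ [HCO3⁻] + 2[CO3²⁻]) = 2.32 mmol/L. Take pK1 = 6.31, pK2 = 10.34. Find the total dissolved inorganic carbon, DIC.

CA = [HCO3⁻] + 2[CO3²⁻] = (α₁ + 2α₂)·DIC
At pH 7.61: [H⁺]/K1 = 10^-1.30 = 0.050119, K2/[H⁺] = 10^-2.73 = 0.0018621
α₁ = 1/(1 + 0.050119 + 0.0018621) = 1/1.0520 = 0.9506; α₂ = α₁·K2/[H⁺] = 0.001770
α₁ + 2α₂ = 0.9541
DIC = CA / (α₁ + 2α₂) = 2.32 / 0.9541 = 2.43 mmol/L

DIC = 2.43 mmol/L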